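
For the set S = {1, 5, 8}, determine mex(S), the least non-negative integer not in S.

0 is not in the set, so the mex is 0.

0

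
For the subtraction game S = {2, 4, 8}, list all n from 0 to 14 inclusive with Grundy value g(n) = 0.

0, 1, 6, 7, 12, 13

Grundy values for subtraction set {2, 4, 8}:
g(0) = mex{} = 0
g(1) = mex{} = 0
g(2) = mex{0} = 1
g(3) = mex{0} = 1
g(4) = mex{0,1} = 2
g(5) = mex{0,1} = 2
g(6) = mex{1,2} = 0
g(7) = mex{1,2} = 0
g(8) = mex{0,2} = 1
g(9) = mex{0,2} = 1
g(10) = mex{0,1} = 2
g(11) = mex{0,1} = 2
g(12) = mex{1,2} = 0
g(13) = mex{1,2} = 0
g(14) = mex{0,2} = 1
The P-positions (g = 0) in 0..14 are 0, 1, 6, 7, 12, 13.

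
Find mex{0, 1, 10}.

2

The values 0, 1 are all present; 2 is the first non-negative integer missing from the set.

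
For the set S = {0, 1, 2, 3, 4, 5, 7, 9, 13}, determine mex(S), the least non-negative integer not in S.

6

The values 0, 1, 2, 3, 4, 5 are all present; 6 is the first non-negative integer missing from the set.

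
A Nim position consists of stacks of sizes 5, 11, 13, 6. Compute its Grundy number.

In binary:
  0101  (5)
  1011  (11)
  1101  (13)
  0110  (6)
  ----
  0101  (5)

5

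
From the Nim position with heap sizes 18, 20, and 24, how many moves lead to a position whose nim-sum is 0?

3

Bitwise XOR of the heap sizes:
  10010  (18)
  10100  (20)
  11000  (24)
  -----
  11110  (30)
The overall nim-sum is X = 30. A heap of size p has a winning move iff p XOR X < p (reduce it to p XOR X).
  18: 18 XOR 30 = 12 < 18 — winning move (to 12).
  20: 20 XOR 30 = 10 < 20 — winning move (to 10).
  24: 24 XOR 30 = 6 < 24 — winning move (to 6).
That gives 3 winning moves.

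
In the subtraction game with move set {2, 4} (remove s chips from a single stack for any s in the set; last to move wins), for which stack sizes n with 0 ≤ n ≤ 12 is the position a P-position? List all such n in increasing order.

0, 1, 6, 7, 12

Grundy values for subtraction set {2, 4}:
k:     0  1  2  3  4  5  6  7  8  9 10 11 12
g(k):  0  0  1  1  2  2  0  0  1  1  2  2  0
The P-positions (g = 0) in 0..12 are 0, 1, 6, 7, 12.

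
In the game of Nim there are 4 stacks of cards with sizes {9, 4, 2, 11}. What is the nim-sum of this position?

Nim-sum: 9 XOR 4 XOR 2 XOR 11 = 4.

4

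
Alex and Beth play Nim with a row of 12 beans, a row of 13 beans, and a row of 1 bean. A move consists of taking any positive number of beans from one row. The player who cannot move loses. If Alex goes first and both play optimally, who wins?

Beth wins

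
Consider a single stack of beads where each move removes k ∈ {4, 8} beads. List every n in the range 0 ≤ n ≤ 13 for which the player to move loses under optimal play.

Build the Grundy sequence with g(k) = mex{g(k−s) : s ∈ {4, 8}, s ≤ k}:
g(0) = mex{} = 0
g(1) = mex{} = 0
g(2) = mex{} = 0
g(3) = mex{} = 0
g(4) = mex{0} = 1
g(5) = mex{0} = 1
g(6) = mex{0} = 1
g(7) = mex{0} = 1
g(8) = mex{0,1} = 2
g(9) = mex{0,1} = 2
g(10) = mex{0,1} = 2
g(11) = mex{0,1} = 2
g(12) = mex{1,2} = 0
g(13) = mex{1,2} = 0
The P-positions (g = 0) in 0..13 are 0, 1, 2, 3, 12, 13.

0, 1, 2, 3, 12, 13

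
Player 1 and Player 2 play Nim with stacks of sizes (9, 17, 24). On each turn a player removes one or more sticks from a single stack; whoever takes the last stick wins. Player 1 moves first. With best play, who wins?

Nim-sum: 9 ⊕ 17 ⊕ 24 = 0.
The nim-sum is 0, so this is a P-position: the player to move is in a losing position under optimal play; Player 1 is about to move from it and so loses — Player 2 wins.

Player 2 wins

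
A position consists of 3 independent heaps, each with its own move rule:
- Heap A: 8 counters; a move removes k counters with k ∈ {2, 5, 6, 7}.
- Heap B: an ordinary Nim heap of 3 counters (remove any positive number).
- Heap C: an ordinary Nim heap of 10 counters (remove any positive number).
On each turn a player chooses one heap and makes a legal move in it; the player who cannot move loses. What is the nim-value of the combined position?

11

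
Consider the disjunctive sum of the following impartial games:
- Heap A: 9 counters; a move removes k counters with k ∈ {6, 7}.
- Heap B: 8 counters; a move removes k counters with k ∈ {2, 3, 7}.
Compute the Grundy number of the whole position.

Grundy values for heap A (subtraction set {6, 7}):
k:     0  1  2  3  4  5  6  7  8  9
g(k):  0  0  0  0  0  0  1  1  1  1
So g(9) = 1.
Build the Grundy sequence for heap B with g(k) = mex{g(k−s) : s ∈ {2, 3, 7}, s ≤ k}:
k:     0  1  2  3  4  5  6  7  8
g(k):  0  0  1  1  2  0  0  1  1
So g(8) = 1.
The value of a disjunctive sum is the nim-sum of the parts.
Combined value = 1 XOR 1 = 0.

0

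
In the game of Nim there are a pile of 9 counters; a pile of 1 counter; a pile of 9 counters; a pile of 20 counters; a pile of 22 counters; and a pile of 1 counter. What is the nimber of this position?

2

In binary:
  01001  (9)
  00001  (1)
  01001  (9)
  10100  (20)
  10110  (22)
  00001  (1)
  -----
  00010  (2)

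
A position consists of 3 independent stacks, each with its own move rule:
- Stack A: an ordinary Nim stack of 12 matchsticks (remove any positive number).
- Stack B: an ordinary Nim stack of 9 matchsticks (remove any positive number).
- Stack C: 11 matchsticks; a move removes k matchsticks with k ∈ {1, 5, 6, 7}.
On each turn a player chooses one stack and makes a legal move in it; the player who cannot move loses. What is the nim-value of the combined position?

Stack A is a plain Nim stack of size 12, so its Grundy value is 12.
Stack B is a plain Nim stack of size 9, so its Grundy value is 9.
Grundy values for stack C (subtraction set {1, 5, 6, 7}):
g(0) = mex{} = 0
g(1) = mex{0} = 1
g(2) = mex{1} = 0
g(3) = mex{0} = 1
g(4) = mex{1} = 0
g(5) = mex{0} = 1
g(6) = mex{0,1} = 2
g(7) = mex{0,1,2} = 3
g(8) = mex{0,1,3} = 2
g(9) = mex{0,1,2} = 3
g(10) = mex{0,1,3} = 2
g(11) = mex{0,1,2} = 3
So g(11) = 3.
By the Sprague-Grundy theorem, the Grundy value of a sum of independent games is the XOR of the component values.
Combined value = 12 ⊕ 9 ⊕ 3 = 6.

6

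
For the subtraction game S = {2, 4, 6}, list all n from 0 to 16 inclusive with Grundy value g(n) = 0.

0, 1, 8, 9, 16

Grundy values for subtraction set {2, 4, 6}:
k:     0  1  2  3  4  5  6  7  8  9 10 11 12 13 14 15 16
g(k):  0  0  1  1  2  2  3  3  0  0  1  1  2  2  3  3  0
The P-positions (g = 0) in 0..16 are 0, 1, 8, 9, 16.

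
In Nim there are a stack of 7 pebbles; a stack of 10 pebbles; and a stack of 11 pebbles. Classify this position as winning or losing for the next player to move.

Nim-sum: 7 XOR 10 XOR 11 = 6.
The nim-sum is 6 ≠ 0, so this is an N-position: the player to move can win.

Winning position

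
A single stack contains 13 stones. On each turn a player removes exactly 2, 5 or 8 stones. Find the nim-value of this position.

Compute g(0), g(1), … for moves {2, 5, 8}:
g(0) = mex{} = 0
g(1) = mex{} = 0
g(2) = mex{0} = 1
g(3) = mex{0} = 1
g(4) = mex{1} = 0
g(5) = mex{0,1} = 2
g(6) = mex{0} = 1
g(7) = mex{1,2} = 0
g(8) = mex{0,1} = 2
g(9) = mex{0} = 1
g(10) = mex{1,2} = 0
g(11) = mex{1} = 0
g(12) = mex{0} = 1
g(13) = mex{0,2} = 1
So g(13) = 1.

1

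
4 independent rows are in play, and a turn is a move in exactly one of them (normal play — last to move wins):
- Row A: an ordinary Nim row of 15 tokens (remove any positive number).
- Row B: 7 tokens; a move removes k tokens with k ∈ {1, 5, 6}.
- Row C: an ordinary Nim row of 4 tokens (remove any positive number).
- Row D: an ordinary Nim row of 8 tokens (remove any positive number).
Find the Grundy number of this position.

0

Row A is a plain Nim row of size 15, so its Grundy value is 15.
For row B, compute g(0), g(1), … with moves {1, 5, 6}:
k:     0  1  2  3  4  5  6  7
g(k):  0  1  0  1  0  1  2  3
So g(7) = 3.
Row C is a plain Nim row of size 4, so its Grundy value is 4.
Row D is a plain Nim row of size 8, so its Grundy value is 8.
By the Sprague-Grundy theorem, the Grundy value of a sum of independent games is the XOR of the component values.
Combined value = 15 XOR 3 XOR 4 XOR 8 = 0.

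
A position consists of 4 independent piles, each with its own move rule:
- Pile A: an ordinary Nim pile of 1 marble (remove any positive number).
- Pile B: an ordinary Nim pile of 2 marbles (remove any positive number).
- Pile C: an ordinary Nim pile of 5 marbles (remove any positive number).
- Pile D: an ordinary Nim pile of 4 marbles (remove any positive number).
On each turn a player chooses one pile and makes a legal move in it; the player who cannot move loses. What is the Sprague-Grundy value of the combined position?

2

Pile A is a plain Nim pile of size 1, so its Grundy value is 1.
Pile B is a plain Nim pile of size 2, so its Grundy value is 2.
Pile C is a plain Nim pile of size 5, so its Grundy value is 5.
Pile D is a plain Nim pile of size 4, so its Grundy value is 4.
The value of a disjunctive sum is the nim-sum of the parts.
Combined value = 1 XOR 2 XOR 5 XOR 4 = 2.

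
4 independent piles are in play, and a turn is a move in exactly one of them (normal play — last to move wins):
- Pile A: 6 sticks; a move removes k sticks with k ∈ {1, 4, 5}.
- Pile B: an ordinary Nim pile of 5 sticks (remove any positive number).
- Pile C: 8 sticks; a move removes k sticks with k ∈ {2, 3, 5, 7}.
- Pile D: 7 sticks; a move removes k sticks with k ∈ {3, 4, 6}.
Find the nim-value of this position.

Grundy values for pile A (subtraction set {1, 4, 5}):
k:     0  1  2  3  4  5  6
g(k):  0  1  0  1  2  3  2
So g(6) = 2.
Pile B is a plain Nim pile of size 5, so its Grundy value is 5.
Grundy values for pile C (subtraction set {2, 3, 5, 7}):
g(0) = mex{} = 0
g(1) = mex{} = 0
g(2) = mex{0} = 1
g(3) = mex{0} = 1
g(4) = mex{0,1} = 2
g(5) = mex{0,1} = 2
g(6) = mex{0,1,2} = 3
g(7) = mex{0,1,2} = 3
g(8) = mex{0,1,2,3} = 4
So g(8) = 4.
Build the Grundy sequence for pile D with g(k) = mex{g(k−s) : s ∈ {3, 4, 6}, s ≤ k}:
g(0) = mex{} = 0
g(1) = mex{} = 0
g(2) = mex{} = 0
g(3) = mex{0} = 1
g(4) = mex{0} = 1
g(5) = mex{0} = 1
g(6) = mex{0,1} = 2
g(7) = mex{0,1} = 2
So g(7) = 2.
The value of a disjunctive sum is the nim-sum of the parts.
Combined value = 2 XOR 5 XOR 4 XOR 2 = 1.

1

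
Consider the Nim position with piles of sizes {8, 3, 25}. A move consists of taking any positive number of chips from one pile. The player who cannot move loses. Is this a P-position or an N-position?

Write each in binary and XOR column by column:
  01000  (8)
  00011  (3)
  11001  (25)
  -----
  10010  (18)
The nim-sum is 18 ≠ 0, so this is an N-position: the player to move can win.

N-position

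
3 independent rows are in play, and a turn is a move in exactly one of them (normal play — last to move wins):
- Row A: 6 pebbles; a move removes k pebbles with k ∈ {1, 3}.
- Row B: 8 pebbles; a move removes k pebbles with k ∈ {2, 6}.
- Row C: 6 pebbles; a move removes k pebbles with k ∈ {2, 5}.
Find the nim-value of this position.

1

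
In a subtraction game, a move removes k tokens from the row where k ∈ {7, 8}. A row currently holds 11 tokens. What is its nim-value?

Grundy values for subtraction set {7, 8}:
g(0) = mex{} = 0
g(1) = mex{} = 0
g(2) = mex{} = 0
g(3) = mex{} = 0
g(4) = mex{} = 0
g(5) = mex{} = 0
g(6) = mex{} = 0
g(7) = mex{0} = 1
g(8) = mex{0} = 1
g(9) = mex{0} = 1
g(10) = mex{0} = 1
g(11) = mex{0} = 1
So g(11) = 1.

1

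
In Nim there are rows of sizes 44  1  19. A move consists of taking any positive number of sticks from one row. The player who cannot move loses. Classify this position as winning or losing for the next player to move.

Compute the nim-sum pairwise:
44 XOR 1 = 45
45 XOR 19 = 62
The nim-sum is 62 ≠ 0, so this is an N-position: the player to move can win.

Winning position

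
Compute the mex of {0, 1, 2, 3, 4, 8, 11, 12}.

5

The values 0, 1, 2, 3, 4 are all present; 5 is the first non-negative integer missing from the set.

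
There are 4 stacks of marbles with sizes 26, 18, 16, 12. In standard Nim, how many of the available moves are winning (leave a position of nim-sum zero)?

3

Nim-sum: 26 ⊕ 18 ⊕ 16 ⊕ 12 = 20.
The overall nim-sum is X = 20. A stack of size p has a winning move iff p XOR X < p (reduce it to p XOR X).
  26: 26 XOR 20 = 14 < 26 — winning move (to 14).
  18: 18 XOR 20 = 6 < 18 — winning move (to 6).
  16: 16 XOR 20 = 4 < 16 — winning move (to 4).
  12: 12 XOR 20 = 24 ≥ 12 — no move.
That gives 3 winning moves.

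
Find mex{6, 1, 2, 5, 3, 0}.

The values 0, 1, 2, 3 are all present; 4 is the first non-negative integer missing from the set.

4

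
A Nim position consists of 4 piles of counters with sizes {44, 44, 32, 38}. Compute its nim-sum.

Nim-sum: 44 XOR 44 XOR 32 XOR 38 = 6.

6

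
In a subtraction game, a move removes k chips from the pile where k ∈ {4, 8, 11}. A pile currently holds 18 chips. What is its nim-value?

0

Compute g(0), g(1), … for moves {4, 8, 11}:
k:     0  1  2  3  4  5  6  7  8  9 10 11 12 13 14 15 16 17 18
g(k):  0  0  0  0  1  1  1  1  2  2  2  2  3  3  3  0  0  0  0
So g(18) = 0.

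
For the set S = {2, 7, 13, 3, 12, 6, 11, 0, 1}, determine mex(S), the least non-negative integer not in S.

The values 0, 1, 2, 3 are all present; 4 is the first non-negative integer missing from the set.

4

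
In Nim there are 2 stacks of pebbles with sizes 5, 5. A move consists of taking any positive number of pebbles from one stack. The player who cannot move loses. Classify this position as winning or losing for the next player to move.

Losing position

Bitwise XOR of the heap sizes:
  101  (5)
  101  (5)
  ---
  000  (0)
The nim-sum is 0, so this is a P-position: the player to move is in a losing position under optimal play.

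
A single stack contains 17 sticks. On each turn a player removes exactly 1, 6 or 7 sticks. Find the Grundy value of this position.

Grundy values for subtraction set {1, 6, 7}:
k:     0  1  2  3  4  5  6  7  8  9 10 11 12 13 14 15 16 17
g(k):  0  1  0  1  0  1  2  3  2  3  2  3  0  1  0  1  0  1
So g(17) = 1.

1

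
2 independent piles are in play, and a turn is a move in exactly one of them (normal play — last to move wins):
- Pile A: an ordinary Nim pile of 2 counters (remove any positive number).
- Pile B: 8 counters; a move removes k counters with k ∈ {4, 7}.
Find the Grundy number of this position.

0

Pile A is a plain Nim pile of size 2, so its Grundy value is 2.
For pile B, compute g(0), g(1), … with moves {4, 7}:
g(0) = mex{} = 0
g(1) = mex{} = 0
g(2) = mex{} = 0
g(3) = mex{} = 0
g(4) = mex{0} = 1
g(5) = mex{0} = 1
g(6) = mex{0} = 1
g(7) = mex{0} = 1
g(8) = mex{0,1} = 2
So g(8) = 2.
The value of a disjunctive sum is the nim-sum of the parts.
Combined value = 2 ⊕ 2 = 0.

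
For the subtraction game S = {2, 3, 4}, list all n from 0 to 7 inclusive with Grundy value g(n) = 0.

0, 1, 6, 7

Compute g(0), g(1), … for moves {2, 3, 4}:
k:     0  1  2  3  4  5  6  7
g(k):  0  0  1  1  2  2  0  0
The P-positions (g = 0) in 0..7 are 0, 1, 6, 7.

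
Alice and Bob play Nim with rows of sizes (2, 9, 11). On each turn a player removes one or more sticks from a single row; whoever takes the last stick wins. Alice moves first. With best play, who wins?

Compute the nim-sum pairwise:
2 XOR 9 = 11
11 XOR 11 = 0
The nim-sum is 0, so this is a P-position: the player to move is in a losing position under optimal play; Alice is about to move from it and so loses — Bob wins.

Bob wins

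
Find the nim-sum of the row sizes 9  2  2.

Nim-sum: 9 XOR 2 XOR 2 = 9.

9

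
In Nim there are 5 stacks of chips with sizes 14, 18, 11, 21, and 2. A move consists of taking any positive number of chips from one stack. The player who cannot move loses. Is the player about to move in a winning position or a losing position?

Losing position

Bitwise XOR of the heap sizes:
  01110  (14)
  10010  (18)
  01011  (11)
  10101  (21)
  00010  (2)
  -----
  00000  (0)
The nim-sum is 0, so this is a P-position: the player to move is in a losing position under optimal play.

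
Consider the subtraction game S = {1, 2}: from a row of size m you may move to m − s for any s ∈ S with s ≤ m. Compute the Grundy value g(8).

Compute g(0), g(1), … for moves {1, 2}:
k:     0  1  2  3  4  5  6  7  8
g(k):  0  1  2  0  1  2  0  1  2
So g(8) = 2.

2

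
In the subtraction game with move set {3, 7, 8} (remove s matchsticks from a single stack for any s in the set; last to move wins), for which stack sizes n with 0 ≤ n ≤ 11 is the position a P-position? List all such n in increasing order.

0, 1, 2, 6, 11

Compute g(0), g(1), … for moves {3, 7, 8}:
k:     0  1  2  3  4  5  6  7  8  9 10 11
g(k):  0  0  0  1  1  1  0  2  2  1  3  0
The P-positions (g = 0) in 0..11 are 0, 1, 2, 6, 11.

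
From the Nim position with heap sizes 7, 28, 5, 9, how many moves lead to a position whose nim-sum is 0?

Nim-sum: 7 XOR 28 XOR 5 XOR 9 = 23.
The overall nim-sum is X = 23. A heap of size p has a winning move iff p XOR X < p (reduce it to p XOR X).
  7: 7 XOR 23 = 16 ≥ 7 — no move.
  28: 28 XOR 23 = 11 < 28 — winning move (to 11).
  5: 5 XOR 23 = 18 ≥ 5 — no move.
  9: 9 XOR 23 = 30 ≥ 9 — no move.
That gives 1 winning move.

1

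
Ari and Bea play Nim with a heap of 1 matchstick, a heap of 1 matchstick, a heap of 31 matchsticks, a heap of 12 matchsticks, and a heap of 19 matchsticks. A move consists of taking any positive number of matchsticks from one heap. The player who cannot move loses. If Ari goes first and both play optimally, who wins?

Bea wins

Nim-sum: 1 ⊕ 1 ⊕ 31 ⊕ 12 ⊕ 19 = 0.
The nim-sum is 0, so this is a P-position: the player to move is in a losing position under optimal play; Ari is about to move from it and so loses — Bea wins.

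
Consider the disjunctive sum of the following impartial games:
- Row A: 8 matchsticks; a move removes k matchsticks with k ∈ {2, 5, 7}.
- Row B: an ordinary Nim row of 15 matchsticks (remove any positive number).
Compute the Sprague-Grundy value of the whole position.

13

Grundy values for row A (subtraction set {2, 5, 7}):
k:     0  1  2  3  4  5  6  7  8
g(k):  0  0  1  1  0  2  1  3  2
So g(8) = 2.
Row B is a plain Nim row of size 15, so its Grundy value is 15.
The value of a disjunctive sum is the nim-sum of the parts.
Combined value = 2 XOR 15 = 13.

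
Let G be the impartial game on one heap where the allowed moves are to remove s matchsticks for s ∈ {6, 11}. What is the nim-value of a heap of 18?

0

Grundy values for subtraction set {6, 11}:
k:     0  1  2  3  4  5  6  7  8  9 10 11 12 13 14 15 16 17 18
g(k):  0  0  0  0  0  0  1  1  1  1  1  1  2  2  2  2  2  0  0
So g(18) = 0.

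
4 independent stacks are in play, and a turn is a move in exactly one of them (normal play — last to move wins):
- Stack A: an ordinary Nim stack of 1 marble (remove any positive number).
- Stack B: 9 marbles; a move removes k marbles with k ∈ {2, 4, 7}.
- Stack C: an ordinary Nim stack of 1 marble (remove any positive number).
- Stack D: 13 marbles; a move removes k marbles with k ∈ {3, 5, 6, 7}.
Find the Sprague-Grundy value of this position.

Stack A is a plain Nim stack of size 1, so its Grundy value is 1.
Grundy values for stack B (subtraction set {2, 4, 7}):
g(0) = mex{} = 0
g(1) = mex{} = 0
g(2) = mex{0} = 1
g(3) = mex{0} = 1
g(4) = mex{0,1} = 2
g(5) = mex{0,1} = 2
g(6) = mex{1,2} = 0
g(7) = mex{0,1,2} = 3
g(8) = mex{0,2} = 1
g(9) = mex{1,2,3} = 0
So g(9) = 0.
Stack C is a plain Nim stack of size 1, so its Grundy value is 1.
Grundy values for stack D (subtraction set {3, 5, 6, 7}):
g(0) = mex{} = 0
g(1) = mex{} = 0
g(2) = mex{} = 0
g(3) = mex{0} = 1
g(4) = mex{0} = 1
g(5) = mex{0} = 1
g(6) = mex{0,1} = 2
g(7) = mex{0,1} = 2
g(8) = mex{0,1} = 2
g(9) = mex{0,1,2} = 3
g(10) = mex{1,2} = 0
g(11) = mex{1,2} = 0
g(12) = mex{1,2,3} = 0
g(13) = mex{0,2} = 1
So g(13) = 1.
By the Sprague-Grundy theorem, the Grundy value of a sum of independent games is the XOR of the component values.
Combined value = 1 XOR 0 XOR 1 XOR 1 = 1.

1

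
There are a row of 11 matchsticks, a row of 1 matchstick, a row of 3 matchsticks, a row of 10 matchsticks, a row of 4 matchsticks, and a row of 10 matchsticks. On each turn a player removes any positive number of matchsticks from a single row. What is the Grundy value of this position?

Bitwise XOR of the heap sizes:
  1011  (11)
  0001  (1)
  0011  (3)
  1010  (10)
  0100  (4)
  1010  (10)
  ----
  1101  (13)

13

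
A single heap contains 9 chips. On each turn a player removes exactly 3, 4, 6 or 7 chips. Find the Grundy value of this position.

Grundy values for subtraction set {3, 4, 6, 7}:
g(0) = mex{} = 0
g(1) = mex{} = 0
g(2) = mex{} = 0
g(3) = mex{0} = 1
g(4) = mex{0} = 1
g(5) = mex{0} = 1
g(6) = mex{0,1} = 2
g(7) = mex{0,1} = 2
g(8) = mex{0,1} = 2
g(9) = mex{0,1,2} = 3
So g(9) = 3.

3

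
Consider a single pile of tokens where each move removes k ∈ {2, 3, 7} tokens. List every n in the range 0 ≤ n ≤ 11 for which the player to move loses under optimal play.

0, 1, 5, 6, 10, 11

Build the Grundy sequence with g(k) = mex{g(k−s) : s ∈ {2, 3, 7}, s ≤ k}:
g(0) = mex{} = 0
g(1) = mex{} = 0
g(2) = mex{0} = 1
g(3) = mex{0} = 1
g(4) = mex{0,1} = 2
g(5) = mex{1} = 0
g(6) = mex{1,2} = 0
g(7) = mex{0,2} = 1
g(8) = mex{0} = 1
g(9) = mex{0,1} = 2
g(10) = mex{1} = 0
g(11) = mex{1,2} = 0
The P-positions (g = 0) in 0..11 are 0, 1, 5, 6, 10, 11.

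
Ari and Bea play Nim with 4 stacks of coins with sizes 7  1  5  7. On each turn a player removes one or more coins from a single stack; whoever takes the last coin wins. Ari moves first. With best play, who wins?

Ari wins

Nim-sum: 7 XOR 1 XOR 5 XOR 7 = 4.
The nim-sum is 4 ≠ 0, so this is an N-position: the player to move can win; Ari has a winning move.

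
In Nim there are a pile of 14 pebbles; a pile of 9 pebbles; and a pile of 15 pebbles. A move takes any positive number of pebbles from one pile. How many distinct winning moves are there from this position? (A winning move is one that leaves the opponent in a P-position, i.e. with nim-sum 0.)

3

Write each in binary and XOR column by column:
  1110  (14)
  1001  (9)
  1111  (15)
  ----
  1000  (8)
The overall nim-sum is X = 8. A pile of size p has a winning move iff p XOR X < p (reduce it to p XOR X).
  14: 14 XOR 8 = 6 < 14 — winning move (to 6).
  9: 9 XOR 8 = 1 < 9 — winning move (to 1).
  15: 15 XOR 8 = 7 < 15 — winning move (to 7).
That gives 3 winning moves.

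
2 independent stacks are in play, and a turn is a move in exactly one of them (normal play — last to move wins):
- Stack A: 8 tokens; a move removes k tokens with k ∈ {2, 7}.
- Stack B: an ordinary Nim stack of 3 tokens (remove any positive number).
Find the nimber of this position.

Grundy values for stack A (subtraction set {2, 7}):
g(0) = mex{} = 0
g(1) = mex{} = 0
g(2) = mex{0} = 1
g(3) = mex{0} = 1
g(4) = mex{1} = 0
g(5) = mex{1} = 0
g(6) = mex{0} = 1
g(7) = mex{0} = 1
g(8) = mex{0,1} = 2
So g(8) = 2.
Stack B is a plain Nim stack of size 3, so its Grundy value is 3.
The value of a disjunctive sum is the nim-sum of the parts.
Combined value = 2 ⊕ 3 = 1.

1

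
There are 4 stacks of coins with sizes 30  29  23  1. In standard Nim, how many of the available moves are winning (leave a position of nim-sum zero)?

3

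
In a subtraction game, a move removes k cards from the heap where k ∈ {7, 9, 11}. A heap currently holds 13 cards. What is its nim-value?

1

Compute g(0), g(1), … for moves {7, 9, 11}:
g(0) = mex{} = 0
g(1) = mex{} = 0
g(2) = mex{} = 0
g(3) = mex{} = 0
g(4) = mex{} = 0
g(5) = mex{} = 0
g(6) = mex{} = 0
g(7) = mex{0} = 1
g(8) = mex{0} = 1
g(9) = mex{0} = 1
g(10) = mex{0} = 1
g(11) = mex{0} = 1
g(12) = mex{0} = 1
g(13) = mex{0} = 1
So g(13) = 1.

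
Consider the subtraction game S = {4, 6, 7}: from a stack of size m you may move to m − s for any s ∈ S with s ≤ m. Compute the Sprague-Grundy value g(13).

0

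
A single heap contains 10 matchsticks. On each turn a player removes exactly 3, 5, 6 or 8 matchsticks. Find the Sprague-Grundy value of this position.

3

Grundy values for subtraction set {3, 5, 6, 8}:
k:     0  1  2  3  4  5  6  7  8  9 10
g(k):  0  0  0  1  1  1  2  2  2  3  3
So g(10) = 3.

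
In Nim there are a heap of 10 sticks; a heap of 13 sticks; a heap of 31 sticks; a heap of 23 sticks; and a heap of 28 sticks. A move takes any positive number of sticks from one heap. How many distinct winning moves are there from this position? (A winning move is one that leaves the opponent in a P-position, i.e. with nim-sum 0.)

In binary:
  01010  (10)
  01101  (13)
  11111  (31)
  10111  (23)
  11100  (28)
  -----
  10011  (19)
The overall nim-sum is X = 19. A heap of size p has a winning move iff p XOR X < p (reduce it to p XOR X).
  10: 10 XOR 19 = 25 ≥ 10 — no move.
  13: 13 XOR 19 = 30 ≥ 13 — no move.
  31: 31 XOR 19 = 12 < 31 — winning move (to 12).
  23: 23 XOR 19 = 4 < 23 — winning move (to 4).
  28: 28 XOR 19 = 15 < 28 — winning move (to 15).
That gives 3 winning moves.

3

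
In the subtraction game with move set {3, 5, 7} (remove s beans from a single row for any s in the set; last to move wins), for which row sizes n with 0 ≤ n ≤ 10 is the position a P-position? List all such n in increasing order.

0, 1, 2, 10

Grundy values for subtraction set {3, 5, 7}:
k:     0  1  2  3  4  5  6  7  8  9 10
g(k):  0  0  0  1  1  1  2  2  2  3  0
The P-positions (g = 0) in 0..10 are 0, 1, 2, 10.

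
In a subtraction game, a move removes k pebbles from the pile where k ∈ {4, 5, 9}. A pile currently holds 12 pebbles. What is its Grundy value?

3

Grundy values for subtraction set {4, 5, 9}:
g(0) = mex{} = 0
g(1) = mex{} = 0
g(2) = mex{} = 0
g(3) = mex{} = 0
g(4) = mex{0} = 1
g(5) = mex{0} = 1
g(6) = mex{0} = 1
g(7) = mex{0} = 1
g(8) = mex{0,1} = 2
g(9) = mex{0,1} = 2
g(10) = mex{0,1} = 2
g(11) = mex{0,1} = 2
g(12) = mex{0,1,2} = 3
So g(12) = 3.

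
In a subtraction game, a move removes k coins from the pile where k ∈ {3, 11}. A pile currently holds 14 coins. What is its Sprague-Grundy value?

0

Build the Grundy sequence with g(k) = mex{g(k−s) : s ∈ {3, 11}, s ≤ k}:
g(0) = mex{} = 0
g(1) = mex{} = 0
g(2) = mex{} = 0
g(3) = mex{0} = 1
g(4) = mex{0} = 1
g(5) = mex{0} = 1
g(6) = mex{1} = 0
g(7) = mex{1} = 0
g(8) = mex{1} = 0
g(9) = mex{0} = 1
g(10) = mex{0} = 1
g(11) = mex{0} = 1
g(12) = mex{0,1} = 2
g(13) = mex{0,1} = 2
g(14) = mex{1} = 0
So g(14) = 0.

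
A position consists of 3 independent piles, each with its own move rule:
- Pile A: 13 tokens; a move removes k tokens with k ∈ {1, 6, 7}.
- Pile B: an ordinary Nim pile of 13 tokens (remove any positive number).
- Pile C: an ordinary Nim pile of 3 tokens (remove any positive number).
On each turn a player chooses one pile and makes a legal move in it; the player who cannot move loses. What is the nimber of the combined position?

15

Build the Grundy sequence for pile A with g(k) = mex{g(k−s) : s ∈ {1, 6, 7}, s ≤ k}:
g(0) = mex{} = 0
g(1) = mex{0} = 1
g(2) = mex{1} = 0
g(3) = mex{0} = 1
g(4) = mex{1} = 0
g(5) = mex{0} = 1
g(6) = mex{0,1} = 2
g(7) = mex{0,1,2} = 3
g(8) = mex{0,1,3} = 2
g(9) = mex{0,1,2} = 3
g(10) = mex{0,1,3} = 2
g(11) = mex{0,1,2} = 3
g(12) = mex{1,2,3} = 0
g(13) = mex{0,2,3} = 1
So g(13) = 1.
Pile B is a plain Nim pile of size 13, so its Grundy value is 13.
Pile C is a plain Nim pile of size 3, so its Grundy value is 3.
By the Sprague-Grundy theorem, the Grundy value of a sum of independent games is the XOR of the component values.
Combined value = 1 ⊕ 13 ⊕ 3 = 15.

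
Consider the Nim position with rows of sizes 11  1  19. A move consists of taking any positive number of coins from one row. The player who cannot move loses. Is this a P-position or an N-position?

N-position

In binary:
  01011  (11)
  00001  (1)
  10011  (19)
  -----
  11001  (25)
The nim-sum is 25 ≠ 0, so this is an N-position: the player to move can win.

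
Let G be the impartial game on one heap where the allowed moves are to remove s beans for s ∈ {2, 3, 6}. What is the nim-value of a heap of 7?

1

Compute g(0), g(1), … for moves {2, 3, 6}:
k:     0  1  2  3  4  5  6  7
g(k):  0  0  1  1  2  0  3  1
So g(7) = 1.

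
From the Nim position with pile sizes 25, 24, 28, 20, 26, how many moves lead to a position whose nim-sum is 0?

5

Compute the nim-sum pairwise:
25 ⊕ 24 = 1
1 ⊕ 28 = 29
29 ⊕ 20 = 9
9 ⊕ 26 = 19
The overall nim-sum is X = 19. A pile of size p has a winning move iff p XOR X < p (reduce it to p XOR X).
  25: 25 XOR 19 = 10 < 25 — winning move (to 10).
  24: 24 XOR 19 = 11 < 24 — winning move (to 11).
  28: 28 XOR 19 = 15 < 28 — winning move (to 15).
  20: 20 XOR 19 = 7 < 20 — winning move (to 7).
  26: 26 XOR 19 = 9 < 26 — winning move (to 9).
That gives 5 winning moves.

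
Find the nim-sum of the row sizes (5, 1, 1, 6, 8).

Compute the nim-sum pairwise:
5 ^ 1 = 4
4 ^ 1 = 5
5 ^ 6 = 3
3 ^ 8 = 11

11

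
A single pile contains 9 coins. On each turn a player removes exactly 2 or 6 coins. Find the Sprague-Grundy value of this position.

0

Build the Grundy sequence with g(k) = mex{g(k−s) : s ∈ {2, 6}, s ≤ k}:
g(0) = mex{} = 0
g(1) = mex{} = 0
g(2) = mex{0} = 1
g(3) = mex{0} = 1
g(4) = mex{1} = 0
g(5) = mex{1} = 0
g(6) = mex{0} = 1
g(7) = mex{0} = 1
g(8) = mex{1} = 0
g(9) = mex{1} = 0
So g(9) = 0.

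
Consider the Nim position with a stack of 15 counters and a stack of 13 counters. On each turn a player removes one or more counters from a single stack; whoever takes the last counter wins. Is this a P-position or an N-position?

N-position

Compute the nim-sum pairwise:
15 ^ 13 = 2
The nim-sum is 2 ≠ 0, so this is an N-position: the player to move can win.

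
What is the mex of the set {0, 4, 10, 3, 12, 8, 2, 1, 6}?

The values 0, 1, 2, 3, 4 are all present; 5 is the first non-negative integer missing from the set.

5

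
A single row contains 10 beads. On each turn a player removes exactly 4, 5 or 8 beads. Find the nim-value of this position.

2

Grundy values for subtraction set {4, 5, 8}:
k:     0  1  2  3  4  5  6  7  8  9 10
g(k):  0  0  0  0  1  1  1  1  2  2  2
So g(10) = 2.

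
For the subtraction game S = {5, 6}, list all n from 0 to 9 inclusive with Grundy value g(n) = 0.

Compute g(0), g(1), … for moves {5, 6}:
g(0) = mex{} = 0
g(1) = mex{} = 0
g(2) = mex{} = 0
g(3) = mex{} = 0
g(4) = mex{} = 0
g(5) = mex{0} = 1
g(6) = mex{0} = 1
g(7) = mex{0} = 1
g(8) = mex{0} = 1
g(9) = mex{0} = 1
The P-positions (g = 0) in 0..9 are 0, 1, 2, 3, 4.

0, 1, 2, 3, 4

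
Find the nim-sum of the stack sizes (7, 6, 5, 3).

7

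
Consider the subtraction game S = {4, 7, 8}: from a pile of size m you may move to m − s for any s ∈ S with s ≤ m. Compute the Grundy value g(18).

1

Compute g(0), g(1), … for moves {4, 7, 8}:
k:     0  1  2  3  4  5  6  7  8  9 10 11 12 13 14 15 16 17 18
g(k):  0  0  0  0  1  1  1  1  2  2  2  2  0  0  0  0  1  1  1
So g(18) = 1.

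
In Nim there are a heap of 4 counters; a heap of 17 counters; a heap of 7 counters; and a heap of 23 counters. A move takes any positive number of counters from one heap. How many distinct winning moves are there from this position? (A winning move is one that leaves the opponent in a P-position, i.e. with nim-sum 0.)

3

Compute the nim-sum pairwise:
4 ⊕ 17 = 21
21 ⊕ 7 = 18
18 ⊕ 23 = 5
The overall nim-sum is X = 5. A heap of size p has a winning move iff p XOR X < p (reduce it to p XOR X).
  4: 4 XOR 5 = 1 < 4 — winning move (to 1).
  17: 17 XOR 5 = 20 ≥ 17 — no move.
  7: 7 XOR 5 = 2 < 7 — winning move (to 2).
  23: 23 XOR 5 = 18 < 23 — winning move (to 18).
That gives 3 winning moves.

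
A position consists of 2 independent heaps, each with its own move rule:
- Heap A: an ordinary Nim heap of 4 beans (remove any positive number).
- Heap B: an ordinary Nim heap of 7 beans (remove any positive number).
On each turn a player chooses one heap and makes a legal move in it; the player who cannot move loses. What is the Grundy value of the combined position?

3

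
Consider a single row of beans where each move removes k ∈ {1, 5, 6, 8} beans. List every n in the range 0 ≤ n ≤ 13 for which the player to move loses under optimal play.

0, 2, 4, 11, 13

Grundy values for subtraction set {1, 5, 6, 8}:
g(0) = mex{} = 0
g(1) = mex{0} = 1
g(2) = mex{1} = 0
g(3) = mex{0} = 1
g(4) = mex{1} = 0
g(5) = mex{0} = 1
g(6) = mex{0,1} = 2
g(7) = mex{0,1,2} = 3
g(8) = mex{0,1,3} = 2
g(9) = mex{0,1,2} = 3
g(10) = mex{0,1,3} = 2
g(11) = mex{1,2} = 0
g(12) = mex{0,2,3} = 1
g(13) = mex{1,2,3} = 0
The P-positions (g = 0) in 0..13 are 0, 2, 4, 11, 13.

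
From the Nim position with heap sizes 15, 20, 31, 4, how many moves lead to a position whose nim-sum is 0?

Compute the nim-sum pairwise:
15 XOR 20 = 27
27 XOR 31 = 4
4 XOR 4 = 0
The nim-sum is already 0, so every move leaves a nonzero nim-sum — there are no winning moves.

0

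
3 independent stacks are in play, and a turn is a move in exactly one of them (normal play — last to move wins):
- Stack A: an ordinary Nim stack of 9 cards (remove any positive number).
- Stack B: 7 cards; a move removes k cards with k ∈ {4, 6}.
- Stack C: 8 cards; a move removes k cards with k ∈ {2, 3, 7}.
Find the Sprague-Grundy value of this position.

9

Stack A is a plain Nim stack of size 9, so its Grundy value is 9.
Grundy values for stack B (subtraction set {4, 6}):
k:     0  1  2  3  4  5  6  7
g(k):  0  0  0  0  1  1  1  1
So g(7) = 1.
Grundy values for stack C (subtraction set {2, 3, 7}):
g(0) = mex{} = 0
g(1) = mex{} = 0
g(2) = mex{0} = 1
g(3) = mex{0} = 1
g(4) = mex{0,1} = 2
g(5) = mex{1} = 0
g(6) = mex{1,2} = 0
g(7) = mex{0,2} = 1
g(8) = mex{0} = 1
So g(8) = 1.
By the Sprague-Grundy theorem, the Grundy value of a sum of independent games is the XOR of the component values.
Combined value = 9 XOR 1 XOR 1 = 9.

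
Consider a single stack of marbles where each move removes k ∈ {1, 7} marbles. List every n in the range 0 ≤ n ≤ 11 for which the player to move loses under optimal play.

0, 2, 4, 6, 8, 10

Grundy values for subtraction set {1, 7}:
k:     0  1  2  3  4  5  6  7  8  9 10 11
g(k):  0  1  0  1  0  1  0  1  0  1  0  1
The P-positions (g = 0) in 0..11 are 0, 2, 4, 6, 8, 10.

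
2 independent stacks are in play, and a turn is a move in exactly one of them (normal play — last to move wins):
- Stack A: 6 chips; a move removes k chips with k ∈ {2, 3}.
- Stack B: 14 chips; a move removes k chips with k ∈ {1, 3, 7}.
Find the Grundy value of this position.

Grundy values for stack A (subtraction set {2, 3}):
g(0) = mex{} = 0
g(1) = mex{} = 0
g(2) = mex{0} = 1
g(3) = mex{0} = 1
g(4) = mex{0,1} = 2
g(5) = mex{1} = 0
g(6) = mex{1,2} = 0
So g(6) = 0.
Build the Grundy sequence for stack B with g(k) = mex{g(k−s) : s ∈ {1, 3, 7}, s ≤ k}:
g(0) = mex{} = 0
g(1) = mex{0} = 1
g(2) = mex{1} = 0
g(3) = mex{0} = 1
g(4) = mex{1} = 0
g(5) = mex{0} = 1
g(6) = mex{1} = 0
g(7) = mex{0} = 1
g(8) = mex{1} = 0
g(9) = mex{0} = 1
g(10) = mex{1} = 0
g(11) = mex{0} = 1
g(12) = mex{1} = 0
g(13) = mex{0} = 1
g(14) = mex{1} = 0
So g(14) = 0.
The value of a disjunctive sum is the nim-sum of the parts.
Combined value = 0 ⊕ 0 = 0.

0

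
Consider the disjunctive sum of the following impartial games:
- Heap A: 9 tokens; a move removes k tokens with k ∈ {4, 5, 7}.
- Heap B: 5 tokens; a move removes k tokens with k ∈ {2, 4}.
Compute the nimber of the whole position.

For heap A, compute g(0), g(1), … with moves {4, 5, 7}:
g(0) = mex{} = 0
g(1) = mex{} = 0
g(2) = mex{} = 0
g(3) = mex{} = 0
g(4) = mex{0} = 1
g(5) = mex{0} = 1
g(6) = mex{0} = 1
g(7) = mex{0} = 1
g(8) = mex{0,1} = 2
g(9) = mex{0,1} = 2
So g(9) = 2.
Build the Grundy sequence for heap B with g(k) = mex{g(k−s) : s ∈ {2, 4}, s ≤ k}:
k:     0  1  2  3  4  5
g(k):  0  0  1  1  2  2
So g(5) = 2.
The value of a disjunctive sum is the nim-sum of the parts.
Combined value = 2 XOR 2 = 0.

0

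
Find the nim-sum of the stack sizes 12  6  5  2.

13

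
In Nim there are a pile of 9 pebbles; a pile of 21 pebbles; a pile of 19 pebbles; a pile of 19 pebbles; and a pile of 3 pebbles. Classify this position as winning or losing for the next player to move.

Winning position

Compute the nim-sum pairwise:
9 ⊕ 21 = 28
28 ⊕ 19 = 15
15 ⊕ 19 = 28
28 ⊕ 3 = 31
The nim-sum is 31 ≠ 0, so this is an N-position: the player to move can win.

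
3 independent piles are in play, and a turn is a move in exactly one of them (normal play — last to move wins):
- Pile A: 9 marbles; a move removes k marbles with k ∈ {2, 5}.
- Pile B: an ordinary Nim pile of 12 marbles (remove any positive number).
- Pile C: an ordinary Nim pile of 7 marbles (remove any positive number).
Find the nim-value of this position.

10

Build the Grundy sequence for pile A with g(k) = mex{g(k−s) : s ∈ {2, 5}, s ≤ k}:
k:     0  1  2  3  4  5  6  7  8  9
g(k):  0  0  1  1  0  2  1  0  0  1
So g(9) = 1.
Pile B is a plain Nim pile of size 12, so its Grundy value is 12.
Pile C is a plain Nim pile of size 7, so its Grundy value is 7.
The value of a disjunctive sum is the nim-sum of the parts.
Combined value = 1 XOR 12 XOR 7 = 10.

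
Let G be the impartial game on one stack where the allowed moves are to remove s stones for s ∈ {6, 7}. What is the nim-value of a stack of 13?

Compute g(0), g(1), … for moves {6, 7}:
k:     0  1  2  3  4  5  6  7  8  9 10 11 12 13
g(k):  0  0  0  0  0  0  1  1  1  1  1  1  2  0
So g(13) = 0.

0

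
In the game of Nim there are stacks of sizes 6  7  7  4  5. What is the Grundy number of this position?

7

Compute the nim-sum pairwise:
6 ^ 7 = 1
1 ^ 7 = 6
6 ^ 4 = 2
2 ^ 5 = 7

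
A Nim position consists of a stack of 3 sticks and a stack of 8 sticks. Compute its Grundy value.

Nim-sum: 3 ⊕ 8 = 11.

11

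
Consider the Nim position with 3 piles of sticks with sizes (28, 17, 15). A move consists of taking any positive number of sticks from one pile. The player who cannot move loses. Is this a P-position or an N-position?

In binary:
  11100  (28)
  10001  (17)
  01111  (15)
  -----
  00010  (2)
The nim-sum is 2 ≠ 0, so this is an N-position: the player to move can win.

N-position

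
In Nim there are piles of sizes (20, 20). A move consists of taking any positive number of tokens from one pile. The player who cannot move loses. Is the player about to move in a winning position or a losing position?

Losing position

Write each in binary and XOR column by column:
  10100  (20)
  10100  (20)
  -----
  00000  (0)
The nim-sum is 0, so this is a P-position: the player to move is in a losing position under optimal play.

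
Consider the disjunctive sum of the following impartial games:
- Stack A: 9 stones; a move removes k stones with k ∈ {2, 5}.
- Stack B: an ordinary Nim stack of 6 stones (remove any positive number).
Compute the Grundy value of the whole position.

Grundy values for stack A (subtraction set {2, 5}):
g(0) = mex{} = 0
g(1) = mex{} = 0
g(2) = mex{0} = 1
g(3) = mex{0} = 1
g(4) = mex{1} = 0
g(5) = mex{0,1} = 2
g(6) = mex{0} = 1
g(7) = mex{1,2} = 0
g(8) = mex{1} = 0
g(9) = mex{0} = 1
So g(9) = 1.
Stack B is a plain Nim stack of size 6, so its Grundy value is 6.
By the Sprague-Grundy theorem, the Grundy value of a sum of independent games is the XOR of the component values.
Combined value = 1 XOR 6 = 7.

7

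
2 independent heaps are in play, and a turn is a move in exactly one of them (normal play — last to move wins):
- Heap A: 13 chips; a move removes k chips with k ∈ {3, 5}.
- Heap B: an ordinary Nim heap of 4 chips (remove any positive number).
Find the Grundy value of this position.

Build the Grundy sequence for heap A with g(k) = mex{g(k−s) : s ∈ {3, 5}, s ≤ k}:
g(0) = mex{} = 0
g(1) = mex{} = 0
g(2) = mex{} = 0
g(3) = mex{0} = 1
g(4) = mex{0} = 1
g(5) = mex{0} = 1
g(6) = mex{0,1} = 2
g(7) = mex{0,1} = 2
g(8) = mex{1} = 0
g(9) = mex{1,2} = 0
g(10) = mex{1,2} = 0
g(11) = mex{0,2} = 1
g(12) = mex{0,2} = 1
g(13) = mex{0} = 1
So g(13) = 1.
Heap B is a plain Nim heap of size 4, so its Grundy value is 4.
The value of a disjunctive sum is the nim-sum of the parts.
Combined value = 1 XOR 4 = 5.

5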